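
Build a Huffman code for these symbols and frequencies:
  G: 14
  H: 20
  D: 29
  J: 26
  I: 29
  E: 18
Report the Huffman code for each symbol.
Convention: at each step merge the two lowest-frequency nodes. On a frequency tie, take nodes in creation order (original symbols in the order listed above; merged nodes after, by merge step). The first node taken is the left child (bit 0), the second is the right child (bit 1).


Huffman tree construction:
Step 1: Merge G(14) + E(18) = 32
Step 2: Merge H(20) + J(26) = 46
Step 3: Merge D(29) + I(29) = 58
Step 4: Merge (G+E)(32) + (H+J)(46) = 78
Step 5: Merge (D+I)(58) + ((G+E)+(H+J))(78) = 136
Read each symbol's code off the tree from the root (left child = 0, right child = 1).

Codes:
  G: 100 (length 3)
  H: 110 (length 3)
  D: 00 (length 2)
  J: 111 (length 3)
  I: 01 (length 2)
  E: 101 (length 3)
Average code length: 350/136 = 2.5735 bits/symbol


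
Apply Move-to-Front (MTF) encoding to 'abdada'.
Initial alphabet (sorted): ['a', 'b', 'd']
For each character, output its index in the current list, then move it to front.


MTF encoding:
'a': index 0 in ['a', 'b', 'd'] -> ['a', 'b', 'd']
'b': index 1 in ['a', 'b', 'd'] -> ['b', 'a', 'd']
'd': index 2 in ['b', 'a', 'd'] -> ['d', 'b', 'a']
'a': index 2 in ['d', 'b', 'a'] -> ['a', 'd', 'b']
'd': index 1 in ['a', 'd', 'b'] -> ['d', 'a', 'b']
'a': index 1 in ['d', 'a', 'b'] -> ['a', 'd', 'b']


Output: [0, 1, 2, 2, 1, 1]


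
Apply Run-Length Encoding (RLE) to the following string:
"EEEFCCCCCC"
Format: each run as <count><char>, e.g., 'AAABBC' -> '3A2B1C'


Scanning runs left to right:
  i=0: run of 'E' x 3 -> '3E'
  i=3: run of 'F' x 1 -> '1F'
  i=4: run of 'C' x 6 -> '6C'

RLE = 3E1F6C


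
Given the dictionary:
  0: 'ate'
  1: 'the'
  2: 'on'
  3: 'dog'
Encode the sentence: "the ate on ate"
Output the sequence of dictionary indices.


Look up each word in the dictionary:
  'the' -> 1
  'ate' -> 0
  'on' -> 2
  'ate' -> 0

Encoded: [1, 0, 2, 0]


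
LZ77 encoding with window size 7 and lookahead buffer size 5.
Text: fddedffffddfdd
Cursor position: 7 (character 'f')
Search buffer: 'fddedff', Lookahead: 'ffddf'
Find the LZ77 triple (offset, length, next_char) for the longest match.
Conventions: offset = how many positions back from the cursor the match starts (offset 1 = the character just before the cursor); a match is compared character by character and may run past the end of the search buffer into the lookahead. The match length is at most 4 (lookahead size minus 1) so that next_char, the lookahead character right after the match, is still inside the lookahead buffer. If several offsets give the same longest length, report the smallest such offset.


Try each offset into the search buffer:
  offset=1 (pos 6, char 'f'): match length 2
  offset=2 (pos 5, char 'f'): match length 2
  offset=3 (pos 4, char 'd'): match length 0
  offset=4 (pos 3, char 'e'): match length 0
  offset=5 (pos 2, char 'd'): match length 0
  offset=6 (pos 1, char 'd'): match length 0
  offset=7 (pos 0, char 'f'): match length 1
Longest match has length 2, found at offsets 1, 2; take the smallest, offset 1.
next_char = character at position 7 + 2 = 9 -> 'd'

Best match: offset=1, length=2 (matching 'ff' starting at position 6)
LZ77 triple: (1, 2, 'd')


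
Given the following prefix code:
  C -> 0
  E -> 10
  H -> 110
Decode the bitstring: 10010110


Decoding step by step:
Bits 10 -> E
Bits 0 -> C
Bits 10 -> E
Bits 110 -> H


Decoded message: ECEH


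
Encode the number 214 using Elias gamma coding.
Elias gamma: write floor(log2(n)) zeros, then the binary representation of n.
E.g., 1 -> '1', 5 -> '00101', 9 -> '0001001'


num_bits = floor(log2(214)) + 1 = 8
leading_zeros = num_bits - 1 = 7
binary(214) = 11010110

Elias gamma(214) = '0000000' + '11010110' = 000000011010110 (15 bits)


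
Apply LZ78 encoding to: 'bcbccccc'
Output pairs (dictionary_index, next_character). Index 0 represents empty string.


LZ78 encoding steps:
Dictionary: {0: ''}
Step 1: w='' (idx 0), next='b' -> output (0, 'b'), add 'b' as idx 1
Step 2: w='' (idx 0), next='c' -> output (0, 'c'), add 'c' as idx 2
Step 3: w='b' (idx 1), next='c' -> output (1, 'c'), add 'bc' as idx 3
Step 4: w='c' (idx 2), next='c' -> output (2, 'c'), add 'cc' as idx 4
Step 5: w='cc' (idx 4), end of input -> output (4, '')


Encoded: [(0, 'b'), (0, 'c'), (1, 'c'), (2, 'c'), (4, '')]


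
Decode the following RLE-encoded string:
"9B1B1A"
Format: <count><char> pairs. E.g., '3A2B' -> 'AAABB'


Expanding each <count><char> pair:
  9B -> 'BBBBBBBBB'
  1B -> 'B'
  1A -> 'A'

Decoded = BBBBBBBBBBA


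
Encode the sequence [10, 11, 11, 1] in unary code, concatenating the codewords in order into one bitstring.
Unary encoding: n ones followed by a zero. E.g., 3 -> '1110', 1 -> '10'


Encode each number as n ones followed by a terminating 0:
  10 -> 11111111110 (11 bits)
  11 -> 111111111110 (12 bits)
  11 -> 111111111110 (12 bits)
  1 -> 10 (2 bits)
Total length = 11 + 12 + 12 + 2 = 37 bits.

Unary([10, 11, 11, 1]) = 1111111111011111111111011111111111010 (37 bits)


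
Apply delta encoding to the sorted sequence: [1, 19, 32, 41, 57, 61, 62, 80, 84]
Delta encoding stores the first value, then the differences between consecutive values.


First value: 1
Deltas:
  19 - 1 = 18
  32 - 19 = 13
  41 - 32 = 9
  57 - 41 = 16
  61 - 57 = 4
  62 - 61 = 1
  80 - 62 = 18
  84 - 80 = 4


Delta encoded: [1, 18, 13, 9, 16, 4, 1, 18, 4]


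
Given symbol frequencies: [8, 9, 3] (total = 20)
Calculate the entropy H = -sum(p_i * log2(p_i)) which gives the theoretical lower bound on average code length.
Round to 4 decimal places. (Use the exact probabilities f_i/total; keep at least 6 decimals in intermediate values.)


Per-symbol terms -p_i * log2(p_i) with p_i = f_i/20:
  p = 8/20 = 0.400000: log2(p) = -1.321928, -p*log2(p) = 0.528771
  p = 9/20 = 0.450000: log2(p) = -1.152003, -p*log2(p) = 0.518401
  p = 3/20 = 0.150000: log2(p) = -2.736966, -p*log2(p) = 0.410545
H = 0.528771 + 0.518401 + 0.410545 = 1.457717

H = 1.4577 bits/symbol


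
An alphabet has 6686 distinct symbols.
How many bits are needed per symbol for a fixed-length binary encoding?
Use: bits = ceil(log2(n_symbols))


log2(6686) = 12.7069
Bracket: 2^12 = 4096 < 6686 <= 2^13 = 8192
So ceil(log2(6686)) = 13

bits = ceil(log2(6686)) = ceil(12.7069) = 13 bits


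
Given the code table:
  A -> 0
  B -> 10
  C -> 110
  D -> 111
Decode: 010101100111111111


Decoding:
0 -> A
10 -> B
10 -> B
110 -> C
0 -> A
111 -> D
111 -> D
111 -> D


Result: ABBCADDD


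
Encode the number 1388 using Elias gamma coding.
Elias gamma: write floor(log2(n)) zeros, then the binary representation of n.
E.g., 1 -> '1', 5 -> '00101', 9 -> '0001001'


num_bits = floor(log2(1388)) + 1 = 11
leading_zeros = num_bits - 1 = 10
binary(1388) = 10101101100

Elias gamma(1388) = '0000000000' + '10101101100' = 000000000010101101100 (21 bits)


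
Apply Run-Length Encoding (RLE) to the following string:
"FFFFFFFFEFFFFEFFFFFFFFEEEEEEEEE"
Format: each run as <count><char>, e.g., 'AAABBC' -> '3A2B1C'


Scanning runs left to right:
  i=0: run of 'F' x 8 -> '8F'
  i=8: run of 'E' x 1 -> '1E'
  i=9: run of 'F' x 4 -> '4F'
  i=13: run of 'E' x 1 -> '1E'
  i=14: run of 'F' x 8 -> '8F'
  i=22: run of 'E' x 9 -> '9E'

RLE = 8F1E4F1E8F9E


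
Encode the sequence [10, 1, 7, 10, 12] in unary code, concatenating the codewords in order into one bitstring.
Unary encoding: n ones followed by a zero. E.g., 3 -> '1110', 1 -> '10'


Encode each number as n ones followed by a terminating 0:
  10 -> 11111111110 (11 bits)
  1 -> 10 (2 bits)
  7 -> 11111110 (8 bits)
  10 -> 11111111110 (11 bits)
  12 -> 1111111111110 (13 bits)
Total length = 11 + 2 + 8 + 11 + 13 = 45 bits.

Unary([10, 1, 7, 10, 12]) = 111111111101011111110111111111101111111111110 (45 bits)


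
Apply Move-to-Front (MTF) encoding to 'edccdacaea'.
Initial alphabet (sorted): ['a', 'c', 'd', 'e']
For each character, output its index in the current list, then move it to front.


MTF encoding:
'e': index 3 in ['a', 'c', 'd', 'e'] -> ['e', 'a', 'c', 'd']
'd': index 3 in ['e', 'a', 'c', 'd'] -> ['d', 'e', 'a', 'c']
'c': index 3 in ['d', 'e', 'a', 'c'] -> ['c', 'd', 'e', 'a']
'c': index 0 in ['c', 'd', 'e', 'a'] -> ['c', 'd', 'e', 'a']
'd': index 1 in ['c', 'd', 'e', 'a'] -> ['d', 'c', 'e', 'a']
'a': index 3 in ['d', 'c', 'e', 'a'] -> ['a', 'd', 'c', 'e']
'c': index 2 in ['a', 'd', 'c', 'e'] -> ['c', 'a', 'd', 'e']
'a': index 1 in ['c', 'a', 'd', 'e'] -> ['a', 'c', 'd', 'e']
'e': index 3 in ['a', 'c', 'd', 'e'] -> ['e', 'a', 'c', 'd']
'a': index 1 in ['e', 'a', 'c', 'd'] -> ['a', 'e', 'c', 'd']


Output: [3, 3, 3, 0, 1, 3, 2, 1, 3, 1]


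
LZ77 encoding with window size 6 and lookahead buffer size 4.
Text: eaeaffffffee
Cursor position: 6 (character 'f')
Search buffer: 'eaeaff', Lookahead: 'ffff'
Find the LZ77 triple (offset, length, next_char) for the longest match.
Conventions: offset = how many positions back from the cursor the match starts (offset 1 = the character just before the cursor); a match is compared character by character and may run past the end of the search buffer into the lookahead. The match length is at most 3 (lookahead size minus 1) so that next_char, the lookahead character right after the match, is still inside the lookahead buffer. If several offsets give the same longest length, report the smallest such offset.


Try each offset into the search buffer:
  offset=1 (pos 5, char 'f'): match length 3
  offset=2 (pos 4, char 'f'): match length 3
  offset=3 (pos 3, char 'a'): match length 0
  offset=4 (pos 2, char 'e'): match length 0
  offset=5 (pos 1, char 'a'): match length 0
  offset=6 (pos 0, char 'e'): match length 0
Longest match has length 3, found at offsets 1, 2; take the smallest, offset 1.
next_char = character at position 6 + 3 = 9 -> 'f'

Best match: offset=1, length=3 (matching 'fff' starting at position 5)
LZ77 triple: (1, 3, 'f')


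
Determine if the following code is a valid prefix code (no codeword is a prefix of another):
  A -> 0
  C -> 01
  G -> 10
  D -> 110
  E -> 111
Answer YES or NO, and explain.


Checking each pair (does one codeword prefix another?):
  A='0' vs C='01': prefix -- VIOLATION

NO -- this is NOT a valid prefix code. A (0) is a prefix of C (01).


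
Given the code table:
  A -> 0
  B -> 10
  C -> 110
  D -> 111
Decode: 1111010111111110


Decoding:
111 -> D
10 -> B
10 -> B
111 -> D
111 -> D
110 -> C


Result: DBBDDC


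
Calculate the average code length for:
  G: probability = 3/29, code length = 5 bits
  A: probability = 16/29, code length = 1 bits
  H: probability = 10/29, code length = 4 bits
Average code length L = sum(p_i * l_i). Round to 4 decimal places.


Weighted contributions p_i * l_i:
  G: (3/29) * 5 = 15/29
  A: (16/29) * 1 = 16/29
  H: (10/29) * 4 = 40/29
Sum = (15 + 16 + 40)/29 = 71/29

L = 71/29 = 2.4483 bits/symbol


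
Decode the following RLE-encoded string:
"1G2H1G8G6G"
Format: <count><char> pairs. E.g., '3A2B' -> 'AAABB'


Expanding each <count><char> pair:
  1G -> 'G'
  2H -> 'HH'
  1G -> 'G'
  8G -> 'GGGGGGGG'
  6G -> 'GGGGGG'

Decoded = GHHGGGGGGGGGGGGGGG


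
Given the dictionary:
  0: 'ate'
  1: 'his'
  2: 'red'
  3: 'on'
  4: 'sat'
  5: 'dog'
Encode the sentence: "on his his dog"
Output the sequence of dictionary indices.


Look up each word in the dictionary:
  'on' -> 3
  'his' -> 1
  'his' -> 1
  'dog' -> 5

Encoded: [3, 1, 1, 5]


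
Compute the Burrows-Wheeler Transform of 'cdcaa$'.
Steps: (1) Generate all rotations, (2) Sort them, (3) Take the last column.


Rotations (sorted):
  0: $cdcaa -> last char: a
  1: a$cdca -> last char: a
  2: aa$cdc -> last char: c
  3: caa$cd -> last char: d
  4: cdcaa$ -> last char: $
  5: dcaa$c -> last char: c


BWT = aacd$c


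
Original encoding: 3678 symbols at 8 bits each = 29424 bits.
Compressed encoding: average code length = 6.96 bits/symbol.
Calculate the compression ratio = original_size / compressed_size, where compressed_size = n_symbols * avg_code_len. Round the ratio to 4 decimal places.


original_size = n_symbols * orig_bits = 3678 * 8 = 29424 bits
compressed_size = n_symbols * avg_code_len = 3678 * 6.96 = 25598.88 bits
ratio = original_size / compressed_size = 29424 / 25598.88 = 1.1494

Compression ratio = 1.1494


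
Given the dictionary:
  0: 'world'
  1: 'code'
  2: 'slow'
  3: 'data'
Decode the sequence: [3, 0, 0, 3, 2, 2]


Look up each index in the dictionary:
  3 -> 'data'
  0 -> 'world'
  0 -> 'world'
  3 -> 'data'
  2 -> 'slow'
  2 -> 'slow'

Decoded: "data world world data slow slow"


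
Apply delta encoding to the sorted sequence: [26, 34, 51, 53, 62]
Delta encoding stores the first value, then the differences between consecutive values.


First value: 26
Deltas:
  34 - 26 = 8
  51 - 34 = 17
  53 - 51 = 2
  62 - 53 = 9


Delta encoded: [26, 8, 17, 2, 9]


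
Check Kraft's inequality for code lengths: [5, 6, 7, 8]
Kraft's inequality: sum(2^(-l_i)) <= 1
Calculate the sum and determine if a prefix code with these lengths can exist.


Sum = 2^(-5) + 2^(-6) + 2^(-7) + 2^(-8)
    = 0.03125 + 0.015625 + 0.0078125 + 0.00390625
    = 15/256 = 0.05859375
Since 0.05859375 <= 1, Kraft's inequality IS satisfied.
A prefix code with these lengths CAN exist.

Kraft sum = 0.05859375. Satisfied.


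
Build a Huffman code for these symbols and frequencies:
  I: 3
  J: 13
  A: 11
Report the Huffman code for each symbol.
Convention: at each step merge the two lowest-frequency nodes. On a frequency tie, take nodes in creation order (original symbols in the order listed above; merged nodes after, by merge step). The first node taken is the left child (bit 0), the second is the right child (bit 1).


Huffman tree construction:
Step 1: Merge I(3) + A(11) = 14
Step 2: Merge J(13) + (I+A)(14) = 27
Read each symbol's code off the tree from the root (left child = 0, right child = 1).

Codes:
  I: 10 (length 2)
  J: 0 (length 1)
  A: 11 (length 2)
Average code length: 41/27 = 1.5185 bits/symbol


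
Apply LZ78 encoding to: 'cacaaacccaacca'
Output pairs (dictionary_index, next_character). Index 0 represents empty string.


LZ78 encoding steps:
Dictionary: {0: ''}
Step 1: w='' (idx 0), next='c' -> output (0, 'c'), add 'c' as idx 1
Step 2: w='' (idx 0), next='a' -> output (0, 'a'), add 'a' as idx 2
Step 3: w='c' (idx 1), next='a' -> output (1, 'a'), add 'ca' as idx 3
Step 4: w='a' (idx 2), next='a' -> output (2, 'a'), add 'aa' as idx 4
Step 5: w='c' (idx 1), next='c' -> output (1, 'c'), add 'cc' as idx 5
Step 6: w='ca' (idx 3), next='a' -> output (3, 'a'), add 'caa' as idx 6
Step 7: w='cc' (idx 5), next='a' -> output (5, 'a'), add 'cca' as idx 7


Encoded: [(0, 'c'), (0, 'a'), (1, 'a'), (2, 'a'), (1, 'c'), (3, 'a'), (5, 'a')]


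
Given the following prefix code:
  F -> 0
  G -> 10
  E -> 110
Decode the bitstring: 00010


Decoding step by step:
Bits 0 -> F
Bits 0 -> F
Bits 0 -> F
Bits 10 -> G


Decoded message: FFFG


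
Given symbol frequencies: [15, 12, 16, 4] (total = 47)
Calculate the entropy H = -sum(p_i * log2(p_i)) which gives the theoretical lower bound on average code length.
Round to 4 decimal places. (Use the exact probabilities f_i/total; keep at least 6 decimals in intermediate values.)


Per-symbol terms -p_i * log2(p_i) with p_i = f_i/47:
  p = 15/47 = 0.319149: log2(p) = -1.647698, -p*log2(p) = 0.525861
  p = 12/47 = 0.255319: log2(p) = -1.969626, -p*log2(p) = 0.502883
  p = 16/47 = 0.340426: log2(p) = -1.554589, -p*log2(p) = 0.529222
  p = 4/47 = 0.085106: log2(p) = -3.554589, -p*log2(p) = 0.302518
H = 0.525861 + 0.502883 + 0.529222 + 0.302518 = 1.860484

H = 1.8605 bits/symbol


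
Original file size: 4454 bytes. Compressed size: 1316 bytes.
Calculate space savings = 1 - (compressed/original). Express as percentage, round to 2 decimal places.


ratio = compressed/original = 1316/4454 = 0.295465
savings = 1 - ratio = 1 - 0.295465 = 0.704535
as a percentage: 0.704535 * 100 = 70.45%

Space savings = 1 - 1316/4454 = 70.45%


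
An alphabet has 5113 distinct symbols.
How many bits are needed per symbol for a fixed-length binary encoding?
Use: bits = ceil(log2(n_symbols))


log2(5113) = 12.32
Bracket: 2^12 = 4096 < 5113 <= 2^13 = 8192
So ceil(log2(5113)) = 13

bits = ceil(log2(5113)) = ceil(12.32) = 13 bits


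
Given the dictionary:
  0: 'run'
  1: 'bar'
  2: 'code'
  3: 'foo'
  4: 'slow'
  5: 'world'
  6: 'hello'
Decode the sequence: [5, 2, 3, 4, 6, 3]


Look up each index in the dictionary:
  5 -> 'world'
  2 -> 'code'
  3 -> 'foo'
  4 -> 'slow'
  6 -> 'hello'
  3 -> 'foo'

Decoded: "world code foo slow hello foo"


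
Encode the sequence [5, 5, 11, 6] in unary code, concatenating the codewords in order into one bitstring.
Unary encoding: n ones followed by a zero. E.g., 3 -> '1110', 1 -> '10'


Encode each number as n ones followed by a terminating 0:
  5 -> 111110 (6 bits)
  5 -> 111110 (6 bits)
  11 -> 111111111110 (12 bits)
  6 -> 1111110 (7 bits)
Total length = 6 + 6 + 12 + 7 = 31 bits.

Unary([5, 5, 11, 6]) = 1111101111101111111111101111110 (31 bits)


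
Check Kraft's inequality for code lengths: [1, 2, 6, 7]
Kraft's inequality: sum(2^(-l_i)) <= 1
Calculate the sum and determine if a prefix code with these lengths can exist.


Sum = 2^(-1) + 2^(-2) + 2^(-6) + 2^(-7)
    = 0.5 + 0.25 + 0.015625 + 0.0078125
    = 99/128 = 0.7734375
Since 0.7734375 <= 1, Kraft's inequality IS satisfied.
A prefix code with these lengths CAN exist.

Kraft sum = 0.7734375. Satisfied.


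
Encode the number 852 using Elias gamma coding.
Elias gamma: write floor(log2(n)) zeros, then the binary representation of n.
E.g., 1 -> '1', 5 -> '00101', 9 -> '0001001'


num_bits = floor(log2(852)) + 1 = 10
leading_zeros = num_bits - 1 = 9
binary(852) = 1101010100

Elias gamma(852) = '000000000' + '1101010100' = 0000000001101010100 (19 bits)


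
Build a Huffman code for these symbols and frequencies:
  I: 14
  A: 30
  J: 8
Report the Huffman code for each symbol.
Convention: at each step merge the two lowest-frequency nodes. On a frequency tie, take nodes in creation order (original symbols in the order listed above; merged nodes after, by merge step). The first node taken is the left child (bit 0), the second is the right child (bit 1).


Huffman tree construction:
Step 1: Merge J(8) + I(14) = 22
Step 2: Merge (J+I)(22) + A(30) = 52
Read each symbol's code off the tree from the root (left child = 0, right child = 1).

Codes:
  I: 01 (length 2)
  A: 1 (length 1)
  J: 00 (length 2)
Average code length: 74/52 = 1.4231 bits/symbol


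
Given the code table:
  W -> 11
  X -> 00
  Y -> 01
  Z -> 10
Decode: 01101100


Decoding:
01 -> Y
10 -> Z
11 -> W
00 -> X


Result: YZWX


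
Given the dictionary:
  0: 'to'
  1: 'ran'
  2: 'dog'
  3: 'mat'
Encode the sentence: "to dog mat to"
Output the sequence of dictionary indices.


Look up each word in the dictionary:
  'to' -> 0
  'dog' -> 2
  'mat' -> 3
  'to' -> 0

Encoded: [0, 2, 3, 0]


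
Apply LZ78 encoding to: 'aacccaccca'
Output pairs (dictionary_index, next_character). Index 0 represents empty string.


LZ78 encoding steps:
Dictionary: {0: ''}
Step 1: w='' (idx 0), next='a' -> output (0, 'a'), add 'a' as idx 1
Step 2: w='a' (idx 1), next='c' -> output (1, 'c'), add 'ac' as idx 2
Step 3: w='' (idx 0), next='c' -> output (0, 'c'), add 'c' as idx 3
Step 4: w='c' (idx 3), next='a' -> output (3, 'a'), add 'ca' as idx 4
Step 5: w='c' (idx 3), next='c' -> output (3, 'c'), add 'cc' as idx 5
Step 6: w='ca' (idx 4), end of input -> output (4, '')


Encoded: [(0, 'a'), (1, 'c'), (0, 'c'), (3, 'a'), (3, 'c'), (4, '')]


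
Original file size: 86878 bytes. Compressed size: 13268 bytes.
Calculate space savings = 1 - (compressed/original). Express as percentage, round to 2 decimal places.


ratio = compressed/original = 13268/86878 = 0.15272
savings = 1 - ratio = 1 - 0.15272 = 0.84728
as a percentage: 0.84728 * 100 = 84.73%

Space savings = 1 - 13268/86878 = 84.73%


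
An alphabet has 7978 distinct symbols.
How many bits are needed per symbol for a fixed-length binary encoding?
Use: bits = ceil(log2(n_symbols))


log2(7978) = 12.9618
Bracket: 2^12 = 4096 < 7978 <= 2^13 = 8192
So ceil(log2(7978)) = 13

bits = ceil(log2(7978)) = ceil(12.9618) = 13 bits


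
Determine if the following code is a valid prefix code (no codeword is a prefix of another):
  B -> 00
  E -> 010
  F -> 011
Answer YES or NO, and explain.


Checking each pair (does one codeword prefix another?):
  B='00' vs E='010': no prefix
  B='00' vs F='011': no prefix
  E='010' vs B='00': no prefix
  E='010' vs F='011': no prefix
  F='011' vs B='00': no prefix
  F='011' vs E='010': no prefix
No violation found over all pairs.

YES -- this is a valid prefix code. No codeword is a prefix of any other codeword.


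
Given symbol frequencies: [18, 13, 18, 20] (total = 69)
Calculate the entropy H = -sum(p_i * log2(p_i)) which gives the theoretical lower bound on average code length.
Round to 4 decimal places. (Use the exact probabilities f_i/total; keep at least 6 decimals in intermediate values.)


Per-symbol terms -p_i * log2(p_i) with p_i = f_i/69:
  p = 18/69 = 0.260870: log2(p) = -1.938599, -p*log2(p) = 0.505722
  p = 13/69 = 0.188406: log2(p) = -2.408085, -p*log2(p) = 0.453697
  p = 18/69 = 0.260870: log2(p) = -1.938599, -p*log2(p) = 0.505722
  p = 20/69 = 0.289855: log2(p) = -1.786596, -p*log2(p) = 0.517854
H = 0.505722 + 0.453697 + 0.505722 + 0.517854 = 1.982995

H = 1.983 bits/symbol


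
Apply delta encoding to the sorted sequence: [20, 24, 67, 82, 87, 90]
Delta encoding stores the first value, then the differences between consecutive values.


First value: 20
Deltas:
  24 - 20 = 4
  67 - 24 = 43
  82 - 67 = 15
  87 - 82 = 5
  90 - 87 = 3


Delta encoded: [20, 4, 43, 15, 5, 3]


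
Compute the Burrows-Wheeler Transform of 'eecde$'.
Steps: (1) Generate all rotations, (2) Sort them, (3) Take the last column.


Rotations (sorted):
  0: $eecde -> last char: e
  1: cde$ee -> last char: e
  2: de$eec -> last char: c
  3: e$eecd -> last char: d
  4: ecde$e -> last char: e
  5: eecde$ -> last char: $


BWT = eecde$


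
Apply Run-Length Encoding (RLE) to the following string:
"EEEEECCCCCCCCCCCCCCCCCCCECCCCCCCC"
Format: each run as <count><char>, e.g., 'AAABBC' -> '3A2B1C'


Scanning runs left to right:
  i=0: run of 'E' x 5 -> '5E'
  i=5: run of 'C' x 19 -> '19C'
  i=24: run of 'E' x 1 -> '1E'
  i=25: run of 'C' x 8 -> '8C'

RLE = 5E19C1E8C


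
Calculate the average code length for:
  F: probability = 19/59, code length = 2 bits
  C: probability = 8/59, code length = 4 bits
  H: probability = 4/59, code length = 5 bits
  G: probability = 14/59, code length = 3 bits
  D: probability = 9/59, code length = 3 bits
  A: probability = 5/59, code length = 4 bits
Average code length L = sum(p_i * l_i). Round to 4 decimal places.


Weighted contributions p_i * l_i:
  F: (19/59) * 2 = 38/59
  C: (8/59) * 4 = 32/59
  H: (4/59) * 5 = 20/59
  G: (14/59) * 3 = 42/59
  D: (9/59) * 3 = 27/59
  A: (5/59) * 4 = 20/59
Sum = (38 + 32 + 20 + 42 + 27 + 20)/59 = 179/59

L = 179/59 = 3.0339 bits/symbol


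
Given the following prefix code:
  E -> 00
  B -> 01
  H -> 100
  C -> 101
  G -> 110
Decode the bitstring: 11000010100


Decoding step by step:
Bits 110 -> G
Bits 00 -> E
Bits 01 -> B
Bits 01 -> B
Bits 00 -> E


Decoded message: GEBBE


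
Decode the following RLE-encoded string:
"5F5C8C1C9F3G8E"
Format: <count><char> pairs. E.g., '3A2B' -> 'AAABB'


Expanding each <count><char> pair:
  5F -> 'FFFFF'
  5C -> 'CCCCC'
  8C -> 'CCCCCCCC'
  1C -> 'C'
  9F -> 'FFFFFFFFF'
  3G -> 'GGG'
  8E -> 'EEEEEEEE'

Decoded = FFFFFCCCCCCCCCCCCCCFFFFFFFFFGGGEEEEEEEE


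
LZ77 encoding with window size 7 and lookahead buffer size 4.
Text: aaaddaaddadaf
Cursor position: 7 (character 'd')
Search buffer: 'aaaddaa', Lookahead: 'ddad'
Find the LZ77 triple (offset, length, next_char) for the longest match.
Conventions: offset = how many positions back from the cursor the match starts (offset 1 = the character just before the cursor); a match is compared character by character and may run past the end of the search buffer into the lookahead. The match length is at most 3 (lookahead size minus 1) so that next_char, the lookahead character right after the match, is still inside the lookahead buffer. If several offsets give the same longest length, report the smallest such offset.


Try each offset into the search buffer:
  offset=1 (pos 6, char 'a'): match length 0
  offset=2 (pos 5, char 'a'): match length 0
  offset=3 (pos 4, char 'd'): match length 1
  offset=4 (pos 3, char 'd'): match length 3
  offset=5 (pos 2, char 'a'): match length 0
  offset=6 (pos 1, char 'a'): match length 0
  offset=7 (pos 0, char 'a'): match length 0
Longest match has length 3 at offset 4.
next_char = character at position 7 + 3 = 10 -> 'd'

Best match: offset=4, length=3 (matching 'dda' starting at position 3)
LZ77 triple: (4, 3, 'd')


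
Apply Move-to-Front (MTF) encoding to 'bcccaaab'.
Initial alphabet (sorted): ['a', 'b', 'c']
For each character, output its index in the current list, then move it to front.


MTF encoding:
'b': index 1 in ['a', 'b', 'c'] -> ['b', 'a', 'c']
'c': index 2 in ['b', 'a', 'c'] -> ['c', 'b', 'a']
'c': index 0 in ['c', 'b', 'a'] -> ['c', 'b', 'a']
'c': index 0 in ['c', 'b', 'a'] -> ['c', 'b', 'a']
'a': index 2 in ['c', 'b', 'a'] -> ['a', 'c', 'b']
'a': index 0 in ['a', 'c', 'b'] -> ['a', 'c', 'b']
'a': index 0 in ['a', 'c', 'b'] -> ['a', 'c', 'b']
'b': index 2 in ['a', 'c', 'b'] -> ['b', 'a', 'c']


Output: [1, 2, 0, 0, 2, 0, 0, 2]


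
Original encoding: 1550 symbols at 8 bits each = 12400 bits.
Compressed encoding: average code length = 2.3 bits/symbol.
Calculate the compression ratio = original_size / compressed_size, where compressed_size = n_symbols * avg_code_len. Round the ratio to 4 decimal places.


original_size = n_symbols * orig_bits = 1550 * 8 = 12400 bits
compressed_size = n_symbols * avg_code_len = 1550 * 2.3 = 3565.0 bits
ratio = original_size / compressed_size = 12400 / 3565.0 = 3.4783

Compression ratio = 3.4783


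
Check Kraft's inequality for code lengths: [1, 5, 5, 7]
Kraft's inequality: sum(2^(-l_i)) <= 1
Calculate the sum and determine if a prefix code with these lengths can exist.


Sum = 2^(-1) + 2^(-5) + 2^(-5) + 2^(-7)
    = 0.5 + 0.03125 + 0.03125 + 0.0078125
    = 73/128 = 0.5703125
Since 0.5703125 <= 1, Kraft's inequality IS satisfied.
A prefix code with these lengths CAN exist.

Kraft sum = 0.5703125. Satisfied.


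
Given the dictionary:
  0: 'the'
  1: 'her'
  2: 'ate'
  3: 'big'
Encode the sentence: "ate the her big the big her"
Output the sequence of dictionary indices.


Look up each word in the dictionary:
  'ate' -> 2
  'the' -> 0
  'her' -> 1
  'big' -> 3
  'the' -> 0
  'big' -> 3
  'her' -> 1

Encoded: [2, 0, 1, 3, 0, 3, 1]


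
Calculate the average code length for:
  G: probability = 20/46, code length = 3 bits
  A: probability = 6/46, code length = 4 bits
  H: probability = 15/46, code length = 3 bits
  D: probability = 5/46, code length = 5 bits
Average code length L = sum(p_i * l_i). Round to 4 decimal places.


Weighted contributions p_i * l_i:
  G: (20/46) * 3 = 60/46
  A: (6/46) * 4 = 24/46
  H: (15/46) * 3 = 45/46
  D: (5/46) * 5 = 25/46
Sum = (60 + 24 + 45 + 25)/46 = 154/46

L = 154/46 = 3.3478 bits/symbol


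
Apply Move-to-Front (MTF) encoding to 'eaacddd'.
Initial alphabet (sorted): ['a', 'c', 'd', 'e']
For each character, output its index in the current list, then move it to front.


MTF encoding:
'e': index 3 in ['a', 'c', 'd', 'e'] -> ['e', 'a', 'c', 'd']
'a': index 1 in ['e', 'a', 'c', 'd'] -> ['a', 'e', 'c', 'd']
'a': index 0 in ['a', 'e', 'c', 'd'] -> ['a', 'e', 'c', 'd']
'c': index 2 in ['a', 'e', 'c', 'd'] -> ['c', 'a', 'e', 'd']
'd': index 3 in ['c', 'a', 'e', 'd'] -> ['d', 'c', 'a', 'e']
'd': index 0 in ['d', 'c', 'a', 'e'] -> ['d', 'c', 'a', 'e']
'd': index 0 in ['d', 'c', 'a', 'e'] -> ['d', 'c', 'a', 'e']


Output: [3, 1, 0, 2, 3, 0, 0]


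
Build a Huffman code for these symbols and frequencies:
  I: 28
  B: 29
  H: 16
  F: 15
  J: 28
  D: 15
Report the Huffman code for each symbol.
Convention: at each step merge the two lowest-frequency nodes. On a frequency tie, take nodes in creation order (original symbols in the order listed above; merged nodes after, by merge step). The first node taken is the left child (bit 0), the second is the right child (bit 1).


Huffman tree construction:
Step 1: Merge F(15) + D(15) = 30
Step 2: Merge H(16) + I(28) = 44
Step 3: Merge J(28) + B(29) = 57
Step 4: Merge (F+D)(30) + (H+I)(44) = 74
Step 5: Merge (J+B)(57) + ((F+D)+(H+I))(74) = 131
Read each symbol's code off the tree from the root (left child = 0, right child = 1).

Codes:
  I: 111 (length 3)
  B: 01 (length 2)
  H: 110 (length 3)
  F: 100 (length 3)
  J: 00 (length 2)
  D: 101 (length 3)
Average code length: 336/131 = 2.5649 bits/symbol


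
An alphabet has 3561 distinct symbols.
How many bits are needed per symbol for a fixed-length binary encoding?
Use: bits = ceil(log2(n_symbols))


log2(3561) = 11.7981
Bracket: 2^11 = 2048 < 3561 <= 2^12 = 4096
So ceil(log2(3561)) = 12

bits = ceil(log2(3561)) = ceil(11.7981) = 12 bits


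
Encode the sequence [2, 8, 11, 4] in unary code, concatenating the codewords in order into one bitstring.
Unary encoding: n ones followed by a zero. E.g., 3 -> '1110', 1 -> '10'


Encode each number as n ones followed by a terminating 0:
  2 -> 110 (3 bits)
  8 -> 111111110 (9 bits)
  11 -> 111111111110 (12 bits)
  4 -> 11110 (5 bits)
Total length = 3 + 9 + 12 + 5 = 29 bits.

Unary([2, 8, 11, 4]) = 11011111111011111111111011110 (29 bits)


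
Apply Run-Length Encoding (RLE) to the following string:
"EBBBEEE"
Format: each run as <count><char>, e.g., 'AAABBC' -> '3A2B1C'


Scanning runs left to right:
  i=0: run of 'E' x 1 -> '1E'
  i=1: run of 'B' x 3 -> '3B'
  i=4: run of 'E' x 3 -> '3E'

RLE = 1E3B3E


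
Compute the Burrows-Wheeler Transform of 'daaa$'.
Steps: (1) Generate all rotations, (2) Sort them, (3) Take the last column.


Rotations (sorted):
  0: $daaa -> last char: a
  1: a$daa -> last char: a
  2: aa$da -> last char: a
  3: aaa$d -> last char: d
  4: daaa$ -> last char: $


BWT = aaad$


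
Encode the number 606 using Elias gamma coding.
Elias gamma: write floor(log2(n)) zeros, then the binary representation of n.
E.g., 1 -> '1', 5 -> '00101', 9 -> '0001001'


num_bits = floor(log2(606)) + 1 = 10
leading_zeros = num_bits - 1 = 9
binary(606) = 1001011110

Elias gamma(606) = '000000000' + '1001011110' = 0000000001001011110 (19 bits)


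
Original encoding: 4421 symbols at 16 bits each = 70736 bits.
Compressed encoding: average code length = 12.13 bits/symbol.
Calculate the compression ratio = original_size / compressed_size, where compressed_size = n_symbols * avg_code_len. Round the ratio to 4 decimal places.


original_size = n_symbols * orig_bits = 4421 * 16 = 70736 bits
compressed_size = n_symbols * avg_code_len = 4421 * 12.13 = 53626.73 bits
ratio = original_size / compressed_size = 70736 / 53626.73 = 1.319

Compression ratio = 1.319


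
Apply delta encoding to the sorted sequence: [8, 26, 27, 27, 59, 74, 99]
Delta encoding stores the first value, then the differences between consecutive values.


First value: 8
Deltas:
  26 - 8 = 18
  27 - 26 = 1
  27 - 27 = 0
  59 - 27 = 32
  74 - 59 = 15
  99 - 74 = 25


Delta encoded: [8, 18, 1, 0, 32, 15, 25]


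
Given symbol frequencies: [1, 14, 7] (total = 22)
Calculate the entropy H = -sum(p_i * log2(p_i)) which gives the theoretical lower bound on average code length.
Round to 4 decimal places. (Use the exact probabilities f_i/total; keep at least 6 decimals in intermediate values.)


Per-symbol terms -p_i * log2(p_i) with p_i = f_i/22:
  p = 1/22 = 0.045455: log2(p) = -4.459432, -p*log2(p) = 0.202701
  p = 14/22 = 0.636364: log2(p) = -0.652077, -p*log2(p) = 0.414958
  p = 7/22 = 0.318182: log2(p) = -1.652077, -p*log2(p) = 0.525661
H = 0.202701 + 0.414958 + 0.525661 = 1.143320

H = 1.1433 bits/symbol


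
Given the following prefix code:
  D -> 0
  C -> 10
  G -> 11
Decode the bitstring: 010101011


Decoding step by step:
Bits 0 -> D
Bits 10 -> C
Bits 10 -> C
Bits 10 -> C
Bits 11 -> G


Decoded message: DCCCG


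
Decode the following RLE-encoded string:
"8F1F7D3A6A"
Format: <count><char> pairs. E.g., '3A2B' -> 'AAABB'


Expanding each <count><char> pair:
  8F -> 'FFFFFFFF'
  1F -> 'F'
  7D -> 'DDDDDDD'
  3A -> 'AAA'
  6A -> 'AAAAAA'

Decoded = FFFFFFFFFDDDDDDDAAAAAAAAA


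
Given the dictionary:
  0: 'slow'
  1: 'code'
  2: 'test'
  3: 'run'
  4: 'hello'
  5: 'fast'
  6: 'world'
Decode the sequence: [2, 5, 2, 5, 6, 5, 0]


Look up each index in the dictionary:
  2 -> 'test'
  5 -> 'fast'
  2 -> 'test'
  5 -> 'fast'
  6 -> 'world'
  5 -> 'fast'
  0 -> 'slow'

Decoded: "test fast test fast world fast slow"


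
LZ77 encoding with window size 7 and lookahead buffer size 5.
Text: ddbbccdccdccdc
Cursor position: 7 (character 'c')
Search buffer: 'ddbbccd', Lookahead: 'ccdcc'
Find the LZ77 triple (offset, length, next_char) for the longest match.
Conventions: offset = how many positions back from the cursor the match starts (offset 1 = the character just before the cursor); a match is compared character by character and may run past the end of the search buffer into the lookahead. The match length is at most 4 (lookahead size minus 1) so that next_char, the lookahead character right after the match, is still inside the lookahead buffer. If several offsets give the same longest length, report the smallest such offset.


Try each offset into the search buffer:
  offset=1 (pos 6, char 'd'): match length 0
  offset=2 (pos 5, char 'c'): match length 1
  offset=3 (pos 4, char 'c'): match length 4
  offset=4 (pos 3, char 'b'): match length 0
  offset=5 (pos 2, char 'b'): match length 0
  offset=6 (pos 1, char 'd'): match length 0
  offset=7 (pos 0, char 'd'): match length 0
Longest match has length 4 at offset 3.
next_char = character at position 7 + 4 = 11 -> 'c'

Best match: offset=3, length=4 (matching 'ccdc' starting at position 4)
LZ77 triple: (3, 4, 'c')


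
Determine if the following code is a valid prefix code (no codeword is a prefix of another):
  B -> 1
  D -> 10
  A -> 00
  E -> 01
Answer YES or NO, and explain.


Checking each pair (does one codeword prefix another?):
  B='1' vs D='10': prefix -- VIOLATION

NO -- this is NOT a valid prefix code. B (1) is a prefix of D (10).


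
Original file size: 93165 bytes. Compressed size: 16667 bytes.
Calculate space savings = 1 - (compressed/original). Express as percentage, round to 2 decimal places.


ratio = compressed/original = 16667/93165 = 0.178898
savings = 1 - ratio = 1 - 0.178898 = 0.821102
as a percentage: 0.821102 * 100 = 82.11%

Space savings = 1 - 16667/93165 = 82.11%


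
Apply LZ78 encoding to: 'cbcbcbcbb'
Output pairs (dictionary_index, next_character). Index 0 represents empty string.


LZ78 encoding steps:
Dictionary: {0: ''}
Step 1: w='' (idx 0), next='c' -> output (0, 'c'), add 'c' as idx 1
Step 2: w='' (idx 0), next='b' -> output (0, 'b'), add 'b' as idx 2
Step 3: w='c' (idx 1), next='b' -> output (1, 'b'), add 'cb' as idx 3
Step 4: w='cb' (idx 3), next='c' -> output (3, 'c'), add 'cbc' as idx 4
Step 5: w='b' (idx 2), next='b' -> output (2, 'b'), add 'bb' as idx 5


Encoded: [(0, 'c'), (0, 'b'), (1, 'b'), (3, 'c'), (2, 'b')]


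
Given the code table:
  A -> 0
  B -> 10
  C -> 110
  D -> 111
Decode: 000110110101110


Decoding:
0 -> A
0 -> A
0 -> A
110 -> C
110 -> C
10 -> B
111 -> D
0 -> A


Result: AAACCBDA


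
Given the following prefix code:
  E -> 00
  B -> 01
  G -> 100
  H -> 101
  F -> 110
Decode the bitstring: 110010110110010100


Decoding step by step:
Bits 110 -> F
Bits 01 -> B
Bits 01 -> B
Bits 101 -> H
Bits 100 -> G
Bits 101 -> H
Bits 00 -> E


Decoded message: FBBHGHE


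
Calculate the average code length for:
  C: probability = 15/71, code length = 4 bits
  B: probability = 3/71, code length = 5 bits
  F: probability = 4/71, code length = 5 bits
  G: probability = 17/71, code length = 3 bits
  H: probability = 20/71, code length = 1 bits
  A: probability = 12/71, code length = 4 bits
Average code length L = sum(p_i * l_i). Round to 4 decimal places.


Weighted contributions p_i * l_i:
  C: (15/71) * 4 = 60/71
  B: (3/71) * 5 = 15/71
  F: (4/71) * 5 = 20/71
  G: (17/71) * 3 = 51/71
  H: (20/71) * 1 = 20/71
  A: (12/71) * 4 = 48/71
Sum = (60 + 15 + 20 + 51 + 20 + 48)/71 = 214/71

L = 214/71 = 3.0141 bits/symbol


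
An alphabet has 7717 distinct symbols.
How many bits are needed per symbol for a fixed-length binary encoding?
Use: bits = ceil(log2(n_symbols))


log2(7717) = 12.9138
Bracket: 2^12 = 4096 < 7717 <= 2^13 = 8192
So ceil(log2(7717)) = 13

bits = ceil(log2(7717)) = ceil(12.9138) = 13 bits


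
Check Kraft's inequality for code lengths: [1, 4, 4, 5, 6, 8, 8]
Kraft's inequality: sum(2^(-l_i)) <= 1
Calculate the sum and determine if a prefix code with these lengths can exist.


Sum = 2^(-1) + 2^(-4) + 2^(-4) + 2^(-5) + 2^(-6) + 2^(-8) + 2^(-8)
    = 0.5 + 0.0625 + 0.0625 + 0.03125 + 0.015625 + 0.00390625 + 0.00390625
    = 174/256 = 0.6796875
Since 0.6796875 <= 1, Kraft's inequality IS satisfied.
A prefix code with these lengths CAN exist.

Kraft sum = 0.6796875. Satisfied.


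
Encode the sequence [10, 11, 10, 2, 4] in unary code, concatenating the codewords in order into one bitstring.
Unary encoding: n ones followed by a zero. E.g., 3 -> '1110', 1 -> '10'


Encode each number as n ones followed by a terminating 0:
  10 -> 11111111110 (11 bits)
  11 -> 111111111110 (12 bits)
  10 -> 11111111110 (11 bits)
  2 -> 110 (3 bits)
  4 -> 11110 (5 bits)
Total length = 11 + 12 + 11 + 3 + 5 = 42 bits.

Unary([10, 11, 10, 2, 4]) = 111111111101111111111101111111111011011110 (42 bits)


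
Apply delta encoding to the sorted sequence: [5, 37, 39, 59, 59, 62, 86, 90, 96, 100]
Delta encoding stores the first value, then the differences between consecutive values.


First value: 5
Deltas:
  37 - 5 = 32
  39 - 37 = 2
  59 - 39 = 20
  59 - 59 = 0
  62 - 59 = 3
  86 - 62 = 24
  90 - 86 = 4
  96 - 90 = 6
  100 - 96 = 4


Delta encoded: [5, 32, 2, 20, 0, 3, 24, 4, 6, 4]


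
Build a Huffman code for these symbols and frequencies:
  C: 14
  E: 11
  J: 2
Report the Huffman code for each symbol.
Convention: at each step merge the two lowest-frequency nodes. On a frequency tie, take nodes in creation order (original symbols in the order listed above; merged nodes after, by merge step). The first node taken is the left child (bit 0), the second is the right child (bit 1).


Huffman tree construction:
Step 1: Merge J(2) + E(11) = 13
Step 2: Merge (J+E)(13) + C(14) = 27
Read each symbol's code off the tree from the root (left child = 0, right child = 1).

Codes:
  C: 1 (length 1)
  E: 01 (length 2)
  J: 00 (length 2)
Average code length: 40/27 = 1.4815 bits/symbol


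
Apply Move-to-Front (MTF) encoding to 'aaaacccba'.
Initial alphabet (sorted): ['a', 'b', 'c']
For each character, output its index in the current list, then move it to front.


MTF encoding:
'a': index 0 in ['a', 'b', 'c'] -> ['a', 'b', 'c']
'a': index 0 in ['a', 'b', 'c'] -> ['a', 'b', 'c']
'a': index 0 in ['a', 'b', 'c'] -> ['a', 'b', 'c']
'a': index 0 in ['a', 'b', 'c'] -> ['a', 'b', 'c']
'c': index 2 in ['a', 'b', 'c'] -> ['c', 'a', 'b']
'c': index 0 in ['c', 'a', 'b'] -> ['c', 'a', 'b']
'c': index 0 in ['c', 'a', 'b'] -> ['c', 'a', 'b']
'b': index 2 in ['c', 'a', 'b'] -> ['b', 'c', 'a']
'a': index 2 in ['b', 'c', 'a'] -> ['a', 'b', 'c']


Output: [0, 0, 0, 0, 2, 0, 0, 2, 2]


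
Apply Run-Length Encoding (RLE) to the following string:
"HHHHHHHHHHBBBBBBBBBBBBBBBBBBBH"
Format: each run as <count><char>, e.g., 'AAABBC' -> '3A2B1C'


Scanning runs left to right:
  i=0: run of 'H' x 10 -> '10H'
  i=10: run of 'B' x 19 -> '19B'
  i=29: run of 'H' x 1 -> '1H'

RLE = 10H19B1H


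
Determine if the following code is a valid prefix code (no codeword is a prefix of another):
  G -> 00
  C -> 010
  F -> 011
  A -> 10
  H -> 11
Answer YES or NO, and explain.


Checking each pair (does one codeword prefix another?):
  G='00' vs C='010': no prefix
  G='00' vs F='011': no prefix
  G='00' vs A='10': no prefix
  G='00' vs H='11': no prefix
  C='010' vs G='00': no prefix
  C='010' vs F='011': no prefix
  C='010' vs A='10': no prefix
  C='010' vs H='11': no prefix
  F='011' vs G='00': no prefix
  F='011' vs C='010': no prefix
  F='011' vs A='10': no prefix
  F='011' vs H='11': no prefix
  A='10' vs G='00': no prefix
  A='10' vs C='010': no prefix
  A='10' vs F='011': no prefix
  A='10' vs H='11': no prefix
  H='11' vs G='00': no prefix
  H='11' vs C='010': no prefix
  H='11' vs F='011': no prefix
  H='11' vs A='10': no prefix
No violation found over all pairs.

YES -- this is a valid prefix code. No codeword is a prefix of any other codeword.
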